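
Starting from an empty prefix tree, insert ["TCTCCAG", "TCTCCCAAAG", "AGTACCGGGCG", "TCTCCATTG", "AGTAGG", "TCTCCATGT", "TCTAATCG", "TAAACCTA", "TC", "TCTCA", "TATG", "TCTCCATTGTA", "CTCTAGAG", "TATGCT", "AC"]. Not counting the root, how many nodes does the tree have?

58

Insert word by word; a character creates a node only if that edge doesn't already exist:
  "TCTCCAG" → 7 new (T, C, T, C, C, A, G)
  "TCTCCCAAAG" → prefix "TCTCC" already present; 5 new (C, A, A, A, G)
  "AGTACCGGGCG" → 11 new (A, G, T, A, C, C, G, G, G, C, G)
  "TCTCCATTG" → prefix "TCTCCA" already present; 3 new (T, T, G)
  "AGTAGG" → prefix "AGTA" already present; 2 new (G, G)
  "TCTCCATGT" → prefix "TCTCCAT" already present; 2 new (G, T)
  "TCTAATCG" → prefix "TCT" already present; 5 new (A, A, T, C, G)
  "TAAACCTA" → prefix "T" already present; 7 new (A, A, A, C, C, T, A)
  "TC" → prefix "TC" already present; 0 new (none)
  "TCTCA" → prefix "TCTC" already present; 1 new (A)
  "TATG" → prefix "TA" already present; 2 new (T, G)
  "TCTCCATTGTA" → prefix "TCTCCATTG" already present; 2 new (T, A)
  "CTCTAGAG" → 8 new (C, T, C, T, A, G, A, G)
  "TATGCT" → prefix "TATG" already present; 2 new (C, T)
  "AC" → prefix "A" already present; 1 new (C)
Total nodes = 7 + 5 + 11 + 3 + 2 + 2 + 5 + 7 + 0 + 1 + 2 + 2 + 8 + 2 + 1 = 58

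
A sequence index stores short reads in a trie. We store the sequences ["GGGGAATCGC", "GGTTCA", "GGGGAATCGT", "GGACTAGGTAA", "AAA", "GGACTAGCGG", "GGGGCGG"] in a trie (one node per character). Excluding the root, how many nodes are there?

Count nodes per top-level branch (shared prefixes stored once):
  'A'-branch (AAA): 3 nodes
  'G'-branch (GGACTAGCGG, GGACTAGGTAA, GGGGAATCGC, GGGGAATCGT, GGGGCGG, GGTTCA): 30 nodes
Sum: 33

33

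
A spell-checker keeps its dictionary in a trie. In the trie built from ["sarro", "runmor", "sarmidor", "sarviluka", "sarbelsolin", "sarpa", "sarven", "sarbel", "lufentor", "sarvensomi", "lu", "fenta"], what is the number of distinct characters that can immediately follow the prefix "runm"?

Walk "runm" from the root, arriving at one node.
Distinct next characters after "runm": o.
That node has 1 child edge.

1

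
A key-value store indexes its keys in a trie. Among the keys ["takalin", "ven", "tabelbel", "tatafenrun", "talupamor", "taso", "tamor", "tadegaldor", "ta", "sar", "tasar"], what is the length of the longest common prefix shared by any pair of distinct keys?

Equivalently: take the maximum, over all pairs, of their longest common prefix length.
e.g. "tasar" and "taso" share the prefix "tas" of length 3; no pair shares a longer one.
Longest shared-prefix length: 3

3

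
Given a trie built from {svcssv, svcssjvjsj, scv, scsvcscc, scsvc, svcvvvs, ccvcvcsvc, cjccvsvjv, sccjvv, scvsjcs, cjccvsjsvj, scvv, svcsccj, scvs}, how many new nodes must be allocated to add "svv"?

The longest prefix of "svv" already in the trie is "sv" (length 2).
New nodes needed: |"svv"| − 2 = 3 − 2 = 1.

1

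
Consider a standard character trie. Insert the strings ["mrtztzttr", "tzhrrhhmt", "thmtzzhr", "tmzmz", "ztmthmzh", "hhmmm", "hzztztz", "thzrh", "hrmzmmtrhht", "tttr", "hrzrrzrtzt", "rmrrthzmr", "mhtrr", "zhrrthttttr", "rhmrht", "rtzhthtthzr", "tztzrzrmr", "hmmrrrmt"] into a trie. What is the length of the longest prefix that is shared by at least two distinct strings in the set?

Equivalently: take the maximum, over all pairs, of their longest common prefix length.
e.g. "hrmzmmtrhht" and "hrzrrzrtzt" share the prefix "hr" of length 2; no pair shares a longer one.
Longest shared-prefix length: 2

2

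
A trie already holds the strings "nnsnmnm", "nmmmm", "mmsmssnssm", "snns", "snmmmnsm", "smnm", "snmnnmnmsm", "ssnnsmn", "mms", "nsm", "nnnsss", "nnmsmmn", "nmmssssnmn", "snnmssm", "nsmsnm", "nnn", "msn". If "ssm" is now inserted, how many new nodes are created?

1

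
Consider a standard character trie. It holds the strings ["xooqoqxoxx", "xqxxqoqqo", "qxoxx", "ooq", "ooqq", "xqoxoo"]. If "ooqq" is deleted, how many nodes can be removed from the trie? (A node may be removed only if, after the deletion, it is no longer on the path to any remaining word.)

1

Walk "ooqq" from the leaf back toward the root, removing each node that no remaining word uses.
The suffix "q" (1 node) is used only by "ooqq"; "ooq" is itself a stored word, so pruning stops there.
Nodes removed: 1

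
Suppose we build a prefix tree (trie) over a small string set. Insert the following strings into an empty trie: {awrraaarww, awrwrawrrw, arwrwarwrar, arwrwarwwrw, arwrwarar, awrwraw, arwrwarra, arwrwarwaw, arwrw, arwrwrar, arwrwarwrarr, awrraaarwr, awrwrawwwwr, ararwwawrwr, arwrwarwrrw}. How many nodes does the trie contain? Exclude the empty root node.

Trace insertions, counting only characters that open a new branch:
  "awrraaarww" → 10 new (a, w, r, r, a, a, a, r, w, w)
  "awrwrawrrw" → prefix "awr" already present; 7 new (w, r, a, w, r, r, w)
  "arwrwarwrar" → prefix "a" already present; 10 new (r, w, r, w, a, r, w, r, a, r)
  "arwrwarwwrw" → prefix "arwrwarw" already present; 3 new (w, r, w)
  "arwrwarar" → prefix "arwrwar" already present; 2 new (a, r)
  "awrwraw" → prefix "awrwraw" already present; 0 new (none)
  "arwrwarra" → prefix "arwrwar" already present; 2 new (r, a)
  "arwrwarwaw" → prefix "arwrwarw" already present; 2 new (a, w)
  "arwrw" → prefix "arwrw" already present; 0 new (none)
  "arwrwrar" → prefix "arwrw" already present; 3 new (r, a, r)
  "arwrwarwrarr" → prefix "arwrwarwrar" already present; 1 new (r)
  "awrraaarwr" → prefix "awrraaarw" already present; 1 new (r)
  "awrwrawwwwr" → prefix "awrwraw" already present; 4 new (w, w, w, r)
  "ararwwawrwr" → prefix "ar" already present; 9 new (a, r, w, w, a, w, r, w, r)
  "arwrwarwrrw" → prefix "arwrwarwr" already present; 2 new (r, w)
Total nodes = 10 + 7 + 10 + 3 + 2 + 0 + 2 + 2 + 0 + 3 + 1 + 1 + 4 + 9 + 2 = 56

56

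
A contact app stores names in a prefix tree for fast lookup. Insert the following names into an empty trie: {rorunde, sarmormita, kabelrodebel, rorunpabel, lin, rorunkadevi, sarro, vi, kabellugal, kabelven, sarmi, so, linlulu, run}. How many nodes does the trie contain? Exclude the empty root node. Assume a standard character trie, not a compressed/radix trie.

63

For each word, the new-node count is its length minus the longest prefix already in the trie:
  "rorunde" → 7 new (r, o, r, u, n, d, e)
  "sarmormita" → 10 new (s, a, r, m, o, r, m, i, t, a)
  "kabelrodebel" → 12 new (k, a, b, e, l, r, o, d, e, b, e, l)
  "rorunpabel" → prefix "rorun" already present; 5 new (p, a, b, e, l)
  "lin" → 3 new (l, i, n)
  "rorunkadevi" → prefix "rorun" already present; 6 new (k, a, d, e, v, i)
  "sarro" → prefix "sar" already present; 2 new (r, o)
  "vi" → 2 new (v, i)
  "kabellugal" → prefix "kabel" already present; 5 new (l, u, g, a, l)
  "kabelven" → prefix "kabel" already present; 3 new (v, e, n)
  "sarmi" → prefix "sarm" already present; 1 new (i)
  "so" → prefix "s" already present; 1 new (o)
  "linlulu" → prefix "lin" already present; 4 new (l, u, l, u)
  "run" → prefix "r" already present; 2 new (u, n)
Total nodes = 7 + 10 + 12 + 5 + 3 + 6 + 2 + 2 + 5 + 3 + 1 + 1 + 4 + 2 = 63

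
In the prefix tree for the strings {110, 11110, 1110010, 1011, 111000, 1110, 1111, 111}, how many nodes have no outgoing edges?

5

Leaves are exactly the stored words that no other stored word extends.
Those words: "1011", "110", "111000", "1110010", "11110"
Leaf count: 5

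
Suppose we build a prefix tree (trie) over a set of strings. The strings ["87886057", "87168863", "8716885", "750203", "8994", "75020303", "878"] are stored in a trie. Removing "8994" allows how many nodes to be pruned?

A node on "8994"'s path can go only if nothing else ends at it or branches off below it.
The suffix "994" (3 nodes) is used only by "8994"; the node for "8" still has the child "7", so pruning stops there.
Nodes removed: 3

3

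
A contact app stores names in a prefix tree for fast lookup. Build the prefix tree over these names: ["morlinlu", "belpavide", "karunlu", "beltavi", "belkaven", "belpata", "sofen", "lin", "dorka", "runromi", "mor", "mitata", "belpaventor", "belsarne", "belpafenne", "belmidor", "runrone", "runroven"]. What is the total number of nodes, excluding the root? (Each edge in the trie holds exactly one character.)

Trace insertions, counting only characters that open a new branch:
  "morlinlu" → 8 new (m, o, r, l, i, n, l, u)
  "belpavide" → 9 new (b, e, l, p, a, v, i, d, e)
  "karunlu" → 7 new (k, a, r, u, n, l, u)
  "beltavi" → prefix "bel" already present; 4 new (t, a, v, i)
  "belkaven" → prefix "bel" already present; 5 new (k, a, v, e, n)
  "belpata" → prefix "belpa" already present; 2 new (t, a)
  "sofen" → 5 new (s, o, f, e, n)
  "lin" → 3 new (l, i, n)
  "dorka" → 5 new (d, o, r, k, a)
  "runromi" → 7 new (r, u, n, r, o, m, i)
  "mor" → prefix "mor" already present; 0 new (none)
  "mitata" → prefix "m" already present; 5 new (i, t, a, t, a)
  "belpaventor" → prefix "belpav" already present; 5 new (e, n, t, o, r)
  "belsarne" → prefix "bel" already present; 5 new (s, a, r, n, e)
  "belpafenne" → prefix "belpa" already present; 5 new (f, e, n, n, e)
  "belmidor" → prefix "bel" already present; 5 new (m, i, d, o, r)
  "runrone" → prefix "runro" already present; 2 new (n, e)
  "runroven" → prefix "runro" already present; 3 new (v, e, n)
Total nodes = 8 + 9 + 7 + 4 + 5 + 2 + 5 + 3 + 5 + 7 + 0 + 5 + 5 + 5 + 5 + 5 + 2 + 3 = 85

85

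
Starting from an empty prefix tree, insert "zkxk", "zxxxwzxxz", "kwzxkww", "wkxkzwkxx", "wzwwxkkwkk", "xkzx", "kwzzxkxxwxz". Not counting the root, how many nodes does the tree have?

49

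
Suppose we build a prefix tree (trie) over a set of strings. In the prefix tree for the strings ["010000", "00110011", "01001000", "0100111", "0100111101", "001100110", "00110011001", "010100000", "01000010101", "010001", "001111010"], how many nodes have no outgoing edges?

7

A leaf is a node with no children — equivalently, the end of a word that is not a proper prefix of any other stored word.
Those words: "00110011001", "001111010", "01000010101", "010001", "01001000", "0100111101", "010100000"
Leaf count: 7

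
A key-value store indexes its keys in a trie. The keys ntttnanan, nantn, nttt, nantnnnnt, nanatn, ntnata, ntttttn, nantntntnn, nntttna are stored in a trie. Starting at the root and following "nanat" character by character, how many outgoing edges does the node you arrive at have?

Walk "nanat" from the root, arriving at one node.
Characters that immediately follow "nanat" among the stored strings: {n}.
That node has 1 child edge.

1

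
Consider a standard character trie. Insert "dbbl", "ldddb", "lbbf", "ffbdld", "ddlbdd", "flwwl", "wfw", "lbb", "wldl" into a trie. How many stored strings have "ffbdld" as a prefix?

1

Walk to "ffbdld"; the words in its subtree are exactly those with that prefix.
Words under "ffbdld": ffbdld
Count: 1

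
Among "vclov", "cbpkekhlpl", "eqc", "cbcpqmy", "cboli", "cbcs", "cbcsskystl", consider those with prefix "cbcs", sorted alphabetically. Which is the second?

Words with prefix "cbcs", in lexicographic order: "cbcs", "cbcsskystl"
The 2nd is cbcsskystl.

cbcsskystl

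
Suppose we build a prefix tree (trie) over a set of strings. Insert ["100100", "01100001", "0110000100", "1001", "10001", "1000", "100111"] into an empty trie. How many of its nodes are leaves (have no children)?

A leaf is a node with no children — equivalently, the end of a word that is not a proper prefix of any other stored word.
Those words: "0110000100", "10001", "100100", "100111"
Leaf count: 4

4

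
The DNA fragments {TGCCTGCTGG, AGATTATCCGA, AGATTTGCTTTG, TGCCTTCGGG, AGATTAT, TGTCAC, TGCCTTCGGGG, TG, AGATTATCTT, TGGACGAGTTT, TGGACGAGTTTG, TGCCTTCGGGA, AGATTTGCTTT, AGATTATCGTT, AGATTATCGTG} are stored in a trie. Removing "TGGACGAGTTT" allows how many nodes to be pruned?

A node on "TGGACGAGTTT"'s path can go only if nothing else ends at it or branches off below it.
Every node on "TGGACGAGTTT" is still needed (e.g. by "TGGACGAGTTTG"), so nothing is freed.
Nodes removed: 0

0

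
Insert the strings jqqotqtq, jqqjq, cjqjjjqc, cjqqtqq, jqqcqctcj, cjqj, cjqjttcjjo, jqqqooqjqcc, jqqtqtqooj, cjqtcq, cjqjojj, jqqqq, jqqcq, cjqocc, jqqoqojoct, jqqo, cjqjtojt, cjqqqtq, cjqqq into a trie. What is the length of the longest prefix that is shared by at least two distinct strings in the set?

Equivalently: take the maximum, over all pairs, of their longest common prefix length.
"cjqjtojt" and "cjqjttcjjo" agree on "cjqjt" (5 characters) before diverging; nothing deeper is shared.
Longest shared-prefix length: 5

5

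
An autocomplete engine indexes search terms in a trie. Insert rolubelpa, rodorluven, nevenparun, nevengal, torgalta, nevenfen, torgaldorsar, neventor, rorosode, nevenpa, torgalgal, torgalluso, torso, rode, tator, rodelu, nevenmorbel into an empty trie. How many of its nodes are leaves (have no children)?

15

Leaves are exactly the stored words that no other stored word extends.
Those words: "nevenfen", "nevengal", "nevenmorbel", "nevenparun", "neventor", "rodelu", "rodorluven", "rolubelpa", "rorosode", "tator", "torgaldorsar", "torgalgal", "torgalluso", "torgalta", "torso"
Leaf count: 15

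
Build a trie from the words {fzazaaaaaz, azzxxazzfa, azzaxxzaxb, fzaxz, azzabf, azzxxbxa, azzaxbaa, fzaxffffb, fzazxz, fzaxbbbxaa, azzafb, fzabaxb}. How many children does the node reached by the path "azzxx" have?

2

Follow the path "azzxx" to its node, then look at its outgoing edges.
Distinct next characters after "azzxx": a, b.
That node has 2 child edges.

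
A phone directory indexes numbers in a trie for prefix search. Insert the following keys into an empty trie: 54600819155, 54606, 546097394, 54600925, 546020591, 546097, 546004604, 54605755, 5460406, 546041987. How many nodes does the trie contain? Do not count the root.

40

For each word, the new-node count is its length minus the longest prefix already in the trie:
  "54600819155" → 11 new (5, 4, 6, 0, 0, 8, 1, 9, 1, 5, 5)
  "54606" → prefix "5460" already present; 1 new (6)
  "546097394" → prefix "5460" already present; 5 new (9, 7, 3, 9, 4)
  "54600925" → prefix "54600" already present; 3 new (9, 2, 5)
  "546020591" → prefix "5460" already present; 5 new (2, 0, 5, 9, 1)
  "546097" → prefix "546097" already present; 0 new (none)
  "546004604" → prefix "54600" already present; 4 new (4, 6, 0, 4)
  "54605755" → prefix "5460" already present; 4 new (5, 7, 5, 5)
  "5460406" → prefix "5460" already present; 3 new (4, 0, 6)
  "546041987" → prefix "54604" already present; 4 new (1, 9, 8, 7)
Total nodes = 11 + 1 + 5 + 3 + 5 + 0 + 4 + 4 + 3 + 4 = 40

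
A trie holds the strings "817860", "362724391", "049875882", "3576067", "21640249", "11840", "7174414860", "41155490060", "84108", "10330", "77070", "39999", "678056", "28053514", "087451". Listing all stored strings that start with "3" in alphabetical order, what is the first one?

3576067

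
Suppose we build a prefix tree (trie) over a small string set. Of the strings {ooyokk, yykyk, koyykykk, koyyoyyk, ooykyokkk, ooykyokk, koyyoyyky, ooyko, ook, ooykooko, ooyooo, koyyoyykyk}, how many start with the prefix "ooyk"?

4

Traverse to the node for "ooyk", then collect every word in that subtree.
Words under "ooyk": ooyko, ooykooko, ooykyokk, ooykyokkk
Count: 4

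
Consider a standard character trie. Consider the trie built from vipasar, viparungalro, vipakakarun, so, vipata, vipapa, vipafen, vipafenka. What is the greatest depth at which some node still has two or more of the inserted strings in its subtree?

7

The deepest shared node is where two words last agree before diverging.
e.g. "vipafen" and "vipafenka" share the prefix "vipafen" of length 7; no pair shares a longer one.
Longest shared-prefix length: 7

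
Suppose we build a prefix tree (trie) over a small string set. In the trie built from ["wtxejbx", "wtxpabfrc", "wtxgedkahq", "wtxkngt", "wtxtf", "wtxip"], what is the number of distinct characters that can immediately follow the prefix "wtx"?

Follow the path "wtx" to its node, then look at its outgoing edges.
Distinct next characters after "wtx": e, g, i, k, p, t.
That node has 6 child edges.

6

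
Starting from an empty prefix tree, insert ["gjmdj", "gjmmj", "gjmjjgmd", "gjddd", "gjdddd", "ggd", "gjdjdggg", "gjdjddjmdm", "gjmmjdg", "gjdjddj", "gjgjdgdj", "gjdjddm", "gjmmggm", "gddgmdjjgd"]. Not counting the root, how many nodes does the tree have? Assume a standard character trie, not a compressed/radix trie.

49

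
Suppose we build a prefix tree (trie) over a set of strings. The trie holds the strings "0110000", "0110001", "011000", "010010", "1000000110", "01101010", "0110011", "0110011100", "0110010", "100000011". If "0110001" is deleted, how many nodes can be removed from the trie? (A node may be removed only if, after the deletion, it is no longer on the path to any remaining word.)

1

After clearing the end-marker at "0110001", prune upward until reaching a node still needed by another word.
The suffix "1" (1 node) is used only by "0110001"; the node for "011000" still has the child "0", so pruning stops there.
Nodes removed: 1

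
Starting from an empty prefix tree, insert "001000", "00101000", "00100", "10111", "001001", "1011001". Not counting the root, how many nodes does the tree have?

Trie structure (* marks end of a word):
(root)
├─ 0
│  └─ 0
│     └─ 1
│        └─ 0
│           ├─ 0 *
│           │  ├─ 0 *
│           │  └─ 1 *
│           └─ 1
│              └─ 0
│                 └─ 0
│                    └─ 0 *
└─ 1
   └─ 0
      └─ 1
         └─ 1
            ├─ 0
            │  └─ 0
            │     └─ 1 *
            └─ 1 *
Counting every labelled node above: 19.

19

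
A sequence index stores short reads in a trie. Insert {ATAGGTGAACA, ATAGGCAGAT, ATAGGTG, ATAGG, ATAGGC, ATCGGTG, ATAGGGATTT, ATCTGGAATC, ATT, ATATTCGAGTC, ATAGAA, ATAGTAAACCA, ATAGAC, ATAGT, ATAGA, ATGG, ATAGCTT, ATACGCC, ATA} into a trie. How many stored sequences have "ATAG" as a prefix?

12

Walk to "ATAG"; the words in its subtree are exactly those with that prefix.
Matches: "ATAGA", "ATAGAA", "ATAGAC", "ATAGCTT", "ATAGG", "ATAGGC", "ATAGGCAGAT", "ATAGGGATTT", "ATAGGTG", "ATAGGTGAACA", "ATAGT", "ATAGTAAACCA"
Count: 12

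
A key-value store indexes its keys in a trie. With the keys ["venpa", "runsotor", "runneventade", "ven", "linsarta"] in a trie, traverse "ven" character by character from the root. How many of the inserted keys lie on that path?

Check each prefix of "ven" against the stored set — each match is an end-marker on the path.
Prefixes of the query that are stored words: "ven"
Count: 1

1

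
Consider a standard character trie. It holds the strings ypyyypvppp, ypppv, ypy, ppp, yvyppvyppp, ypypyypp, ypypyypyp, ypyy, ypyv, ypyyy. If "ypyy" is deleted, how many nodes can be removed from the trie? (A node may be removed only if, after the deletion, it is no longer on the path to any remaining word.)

A node on "ypyy"'s path can go only if nothing else ends at it or branches off below it.
Every node on "ypyy" is still needed (e.g. by "ypyyypvppp"), so nothing is freed.
Nodes removed: 0

0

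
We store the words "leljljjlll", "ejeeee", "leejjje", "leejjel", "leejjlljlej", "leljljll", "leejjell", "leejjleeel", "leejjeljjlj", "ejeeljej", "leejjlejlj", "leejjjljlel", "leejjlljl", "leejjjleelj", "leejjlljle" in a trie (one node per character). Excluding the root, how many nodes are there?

Insert word by word; a character creates a node only if that edge doesn't already exist:
  "leljljjlll" → 10 new (l, e, l, j, l, j, j, l, l, l)
  "ejeeee" → 6 new (e, j, e, e, e, e)
  "leejjje" → prefix "le" already present; 5 new (e, j, j, j, e)
  "leejjel" → prefix "leejj" already present; 2 new (e, l)
  "leejjlljlej" → prefix "leejj" already present; 6 new (l, l, j, l, e, j)
  "leljljll" → prefix "leljlj" already present; 2 new (l, l)
  "leejjell" → prefix "leejjel" already present; 1 new (l)
  "leejjleeel" → prefix "leejjl" already present; 4 new (e, e, e, l)
  "leejjeljjlj" → prefix "leejjel" already present; 4 new (j, j, l, j)
  "ejeeljej" → prefix "ejee" already present; 4 new (l, j, e, j)
  "leejjlejlj" → prefix "leejjle" already present; 3 new (j, l, j)
  "leejjjljlel" → prefix "leejjj" already present; 5 new (l, j, l, e, l)
  "leejjlljl" → prefix "leejjlljl" already present; 0 new (none)
  "leejjjleelj" → prefix "leejjjl" already present; 4 new (e, e, l, j)
  "leejjlljle" → prefix "leejjlljle" already present; 0 new (none)
Total nodes = 10 + 6 + 5 + 2 + 6 + 2 + 1 + 4 + 4 + 4 + 3 + 5 + 0 + 4 + 0 = 56

56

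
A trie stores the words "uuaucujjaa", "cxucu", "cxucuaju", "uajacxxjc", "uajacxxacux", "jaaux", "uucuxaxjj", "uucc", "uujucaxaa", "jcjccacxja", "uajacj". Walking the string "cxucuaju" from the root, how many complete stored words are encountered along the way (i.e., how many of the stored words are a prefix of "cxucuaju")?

2

Traverse "cxucuaju" character by character; count nodes along the way that are marked as word ends.
Prefixes of the query that are stored words: "cxucu", "cxucuaju"
Count: 2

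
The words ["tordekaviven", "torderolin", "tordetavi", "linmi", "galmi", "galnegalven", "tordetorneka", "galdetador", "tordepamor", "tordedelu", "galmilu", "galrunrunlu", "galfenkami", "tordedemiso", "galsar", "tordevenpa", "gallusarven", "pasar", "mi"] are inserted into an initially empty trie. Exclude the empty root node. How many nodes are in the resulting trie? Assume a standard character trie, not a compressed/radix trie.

105

Trace insertions, counting only characters that open a new branch:
  "tordekaviven" → 12 new (t, o, r, d, e, k, a, v, i, v, e, n)
  "torderolin" → prefix "torde" already present; 5 new (r, o, l, i, n)
  "tordetavi" → prefix "torde" already present; 4 new (t, a, v, i)
  "linmi" → 5 new (l, i, n, m, i)
  "galmi" → 5 new (g, a, l, m, i)
  "galnegalven" → prefix "gal" already present; 8 new (n, e, g, a, l, v, e, n)
  "tordetorneka" → prefix "tordet" already present; 6 new (o, r, n, e, k, a)
  "galdetador" → prefix "gal" already present; 7 new (d, e, t, a, d, o, r)
  "tordepamor" → prefix "torde" already present; 5 new (p, a, m, o, r)
  "tordedelu" → prefix "torde" already present; 4 new (d, e, l, u)
  "galmilu" → prefix "galmi" already present; 2 new (l, u)
  "galrunrunlu" → prefix "gal" already present; 8 new (r, u, n, r, u, n, l, u)
  "galfenkami" → prefix "gal" already present; 7 new (f, e, n, k, a, m, i)
  "tordedemiso" → prefix "tordede" already present; 4 new (m, i, s, o)
  "galsar" → prefix "gal" already present; 3 new (s, a, r)
  "tordevenpa" → prefix "torde" already present; 5 new (v, e, n, p, a)
  "gallusarven" → prefix "gal" already present; 8 new (l, u, s, a, r, v, e, n)
  "pasar" → 5 new (p, a, s, a, r)
  "mi" → 2 new (m, i)
Total nodes = 12 + 5 + 4 + 5 + 5 + 8 + 6 + 7 + 5 + 4 + 2 + 8 + 7 + 4 + 3 + 5 + 8 + 5 + 2 = 105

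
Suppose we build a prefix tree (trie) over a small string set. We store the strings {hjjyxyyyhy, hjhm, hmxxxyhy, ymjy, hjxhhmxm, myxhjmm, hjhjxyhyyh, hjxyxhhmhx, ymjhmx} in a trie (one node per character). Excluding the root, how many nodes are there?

For each word, the new-node count is its length minus the longest prefix already in the trie:
  "hjjyxyyyhy" → 10 new (h, j, j, y, x, y, y, y, h, y)
  "hjhm" → prefix "hj" already present; 2 new (h, m)
  "hmxxxyhy" → prefix "h" already present; 7 new (m, x, x, x, y, h, y)
  "ymjy" → 4 new (y, m, j, y)
  "hjxhhmxm" → prefix "hj" already present; 6 new (x, h, h, m, x, m)
  "myxhjmm" → 7 new (m, y, x, h, j, m, m)
  "hjhjxyhyyh" → prefix "hjh" already present; 7 new (j, x, y, h, y, y, h)
  "hjxyxhhmhx" → prefix "hjx" already present; 7 new (y, x, h, h, m, h, x)
  "ymjhmx" → prefix "ymj" already present; 3 new (h, m, x)
Total nodes = 10 + 2 + 7 + 4 + 6 + 7 + 7 + 7 + 3 = 53

53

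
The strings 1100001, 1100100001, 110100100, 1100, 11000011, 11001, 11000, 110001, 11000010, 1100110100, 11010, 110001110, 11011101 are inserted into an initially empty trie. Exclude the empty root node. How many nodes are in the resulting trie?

For each word, the new-node count is its length minus the longest prefix already in the trie:
  "1100001" → 7 new (1, 1, 0, 0, 0, 0, 1)
  "1100100001" → prefix "1100" already present; 6 new (1, 0, 0, 0, 0, 1)
  "110100100" → prefix "110" already present; 6 new (1, 0, 0, 1, 0, 0)
  "1100" → prefix "1100" already present; 0 new (none)
  "11000011" → prefix "1100001" already present; 1 new (1)
  "11001" → prefix "11001" already present; 0 new (none)
  "11000" → prefix "11000" already present; 0 new (none)
  "110001" → prefix "11000" already present; 1 new (1)
  "11000010" → prefix "1100001" already present; 1 new (0)
  "1100110100" → prefix "11001" already present; 5 new (1, 0, 1, 0, 0)
  "11010" → prefix "11010" already present; 0 new (none)
  "110001110" → prefix "110001" already present; 3 new (1, 1, 0)
  "11011101" → prefix "1101" already present; 4 new (1, 1, 0, 1)
Total nodes = 7 + 6 + 6 + 0 + 1 + 0 + 0 + 1 + 1 + 5 + 0 + 3 + 4 = 34

34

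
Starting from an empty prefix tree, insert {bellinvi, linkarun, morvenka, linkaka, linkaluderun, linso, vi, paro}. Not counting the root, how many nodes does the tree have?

41

Trace insertions, counting only characters that open a new branch:
  "bellinvi" → 8 new (b, e, l, l, i, n, v, i)
  "linkarun" → 8 new (l, i, n, k, a, r, u, n)
  "morvenka" → 8 new (m, o, r, v, e, n, k, a)
  "linkaka" → prefix "linka" already present; 2 new (k, a)
  "linkaluderun" → prefix "linka" already present; 7 new (l, u, d, e, r, u, n)
  "linso" → prefix "lin" already present; 2 new (s, o)
  "vi" → 2 new (v, i)
  "paro" → 4 new (p, a, r, o)
Total nodes = 8 + 8 + 8 + 2 + 7 + 2 + 2 + 4 = 41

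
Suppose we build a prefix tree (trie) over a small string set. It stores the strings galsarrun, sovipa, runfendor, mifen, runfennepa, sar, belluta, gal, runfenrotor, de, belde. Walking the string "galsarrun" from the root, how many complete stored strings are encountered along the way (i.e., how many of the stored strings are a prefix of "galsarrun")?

2

Traverse "galsarrun" character by character; count nodes along the way that are marked as word ends.
Prefixes of the query that are stored words: "gal", "galsarrun"
Count: 2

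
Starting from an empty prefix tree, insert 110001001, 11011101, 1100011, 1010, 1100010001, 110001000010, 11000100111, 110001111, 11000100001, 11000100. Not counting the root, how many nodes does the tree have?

27

Trace insertions, counting only characters that open a new branch:
  "110001001" → 9 new (1, 1, 0, 0, 0, 1, 0, 0, 1)
  "11011101" → prefix "110" already present; 5 new (1, 1, 1, 0, 1)
  "1100011" → prefix "110001" already present; 1 new (1)
  "1010" → prefix "1" already present; 3 new (0, 1, 0)
  "1100010001" → prefix "11000100" already present; 2 new (0, 1)
  "110001000010" → prefix "110001000" already present; 3 new (0, 1, 0)
  "11000100111" → prefix "110001001" already present; 2 new (1, 1)
  "110001111" → prefix "1100011" already present; 2 new (1, 1)
  "11000100001" → prefix "11000100001" already present; 0 new (none)
  "11000100" → prefix "11000100" already present; 0 new (none)
Total nodes = 9 + 5 + 1 + 3 + 2 + 3 + 2 + 2 + 0 + 0 = 27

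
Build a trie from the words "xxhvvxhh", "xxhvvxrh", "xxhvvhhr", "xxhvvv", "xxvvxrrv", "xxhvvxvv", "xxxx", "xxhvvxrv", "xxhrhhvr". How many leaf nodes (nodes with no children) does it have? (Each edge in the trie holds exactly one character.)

9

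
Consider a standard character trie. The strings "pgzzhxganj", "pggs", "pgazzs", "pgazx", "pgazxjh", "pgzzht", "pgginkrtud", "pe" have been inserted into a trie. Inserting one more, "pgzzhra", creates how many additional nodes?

2

"pgzzh" is already a path in the trie; the remaining "ra" must be added.
New nodes needed: |"pgzzhra"| − 5 = 7 − 5 = 2.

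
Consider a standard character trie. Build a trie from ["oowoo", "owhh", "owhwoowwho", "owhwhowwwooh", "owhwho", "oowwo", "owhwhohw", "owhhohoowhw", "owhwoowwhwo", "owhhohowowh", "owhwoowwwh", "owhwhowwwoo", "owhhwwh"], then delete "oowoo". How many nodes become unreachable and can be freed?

Walk "oowoo" from the leaf back toward the root, removing each node that no remaining word uses.
The suffix "oo" (2 nodes) is used only by "oowoo"; the node for "oow" still has the child "w", so pruning stops there.
Nodes removed: 2

2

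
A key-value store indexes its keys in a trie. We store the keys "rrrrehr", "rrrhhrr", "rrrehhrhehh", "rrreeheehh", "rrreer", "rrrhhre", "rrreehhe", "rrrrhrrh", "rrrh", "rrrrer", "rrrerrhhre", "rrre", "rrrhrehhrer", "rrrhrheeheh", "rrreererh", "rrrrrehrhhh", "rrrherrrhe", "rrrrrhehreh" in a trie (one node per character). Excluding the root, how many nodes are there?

75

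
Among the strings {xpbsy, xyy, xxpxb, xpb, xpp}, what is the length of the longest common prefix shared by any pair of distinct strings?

Equivalently: take the maximum, over all pairs, of their longest common prefix length.
e.g. "xpb" and "xpbsy" share the prefix "xpb" of length 3; no pair shares a longer one.
Longest shared-prefix length: 3

3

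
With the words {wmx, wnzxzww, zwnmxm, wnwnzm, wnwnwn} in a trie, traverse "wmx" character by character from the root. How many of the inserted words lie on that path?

1

Traverse "wmx" character by character; count nodes along the way that are marked as word ends.
Prefixes of the query that are stored words: "wmx"
Count: 1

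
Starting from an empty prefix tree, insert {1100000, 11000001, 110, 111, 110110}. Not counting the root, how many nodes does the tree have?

Trie structure (* marks end of a word):
(root)
└─ 1
   └─ 1
      ├─ 0 *
      │  ├─ 0
      │  │  └─ 0
      │  │     └─ 0
      │  │        └─ 0 *
      │  │           └─ 1 *
      │  └─ 1
      │     └─ 1
      │        └─ 0 *
      └─ 1 *
Counting every labelled node above: 12.

12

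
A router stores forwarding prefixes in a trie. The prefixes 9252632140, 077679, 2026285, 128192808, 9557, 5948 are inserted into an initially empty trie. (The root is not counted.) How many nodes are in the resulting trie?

Insert word by word; a character creates a node only if that edge doesn't already exist:
  "9252632140" → 10 new (9, 2, 5, 2, 6, 3, 2, 1, 4, 0)
  "077679" → 6 new (0, 7, 7, 6, 7, 9)
  "2026285" → 7 new (2, 0, 2, 6, 2, 8, 5)
  "128192808" → 9 new (1, 2, 8, 1, 9, 2, 8, 0, 8)
  "9557" → prefix "9" already present; 3 new (5, 5, 7)
  "5948" → 4 new (5, 9, 4, 8)
Total nodes = 10 + 6 + 7 + 9 + 3 + 4 = 39

39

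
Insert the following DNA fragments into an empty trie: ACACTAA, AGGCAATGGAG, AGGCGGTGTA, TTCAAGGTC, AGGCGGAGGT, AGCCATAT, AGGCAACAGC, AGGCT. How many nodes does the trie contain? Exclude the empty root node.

47

Trace insertions, counting only characters that open a new branch:
  "ACACTAA" → 7 new (A, C, A, C, T, A, A)
  "AGGCAATGGAG" → prefix "A" already present; 10 new (G, G, C, A, A, T, G, G, A, G)
  "AGGCGGTGTA" → prefix "AGGC" already present; 6 new (G, G, T, G, T, A)
  "TTCAAGGTC" → 9 new (T, T, C, A, A, G, G, T, C)
  "AGGCGGAGGT" → prefix "AGGCGG" already present; 4 new (A, G, G, T)
  "AGCCATAT" → prefix "AG" already present; 6 new (C, C, A, T, A, T)
  "AGGCAACAGC" → prefix "AGGCAA" already present; 4 new (C, A, G, C)
  "AGGCT" → prefix "AGGC" already present; 1 new (T)
Total nodes = 7 + 10 + 6 + 9 + 4 + 6 + 4 + 1 = 47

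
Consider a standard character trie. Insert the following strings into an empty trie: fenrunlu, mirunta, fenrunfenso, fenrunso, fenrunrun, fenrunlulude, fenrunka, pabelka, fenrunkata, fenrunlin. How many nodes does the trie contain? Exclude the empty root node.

42

Insert word by word; a character creates a node only if that edge doesn't already exist:
  "fenrunlu" → 8 new (f, e, n, r, u, n, l, u)
  "mirunta" → 7 new (m, i, r, u, n, t, a)
  "fenrunfenso" → prefix "fenrun" already present; 5 new (f, e, n, s, o)
  "fenrunso" → prefix "fenrun" already present; 2 new (s, o)
  "fenrunrun" → prefix "fenrun" already present; 3 new (r, u, n)
  "fenrunlulude" → prefix "fenrunlu" already present; 4 new (l, u, d, e)
  "fenrunka" → prefix "fenrun" already present; 2 new (k, a)
  "pabelka" → 7 new (p, a, b, e, l, k, a)
  "fenrunkata" → prefix "fenrunka" already present; 2 new (t, a)
  "fenrunlin" → prefix "fenrunl" already present; 2 new (i, n)
Total nodes = 8 + 7 + 5 + 2 + 3 + 4 + 2 + 7 + 2 + 2 = 42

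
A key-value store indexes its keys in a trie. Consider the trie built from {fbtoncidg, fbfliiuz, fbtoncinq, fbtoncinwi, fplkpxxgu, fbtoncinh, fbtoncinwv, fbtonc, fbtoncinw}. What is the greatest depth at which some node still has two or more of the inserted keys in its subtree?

Look for the deepest trie node that still has at least two words in its subtree.
e.g. "fbtoncinw" and "fbtoncinwi" share the prefix "fbtoncinw" of length 9; no pair shares a longer one.
Longest shared-prefix length: 9

9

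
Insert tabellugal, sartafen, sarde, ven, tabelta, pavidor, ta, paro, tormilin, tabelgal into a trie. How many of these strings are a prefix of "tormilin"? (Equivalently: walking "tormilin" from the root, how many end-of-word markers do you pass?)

Walk "tormilin" from the root; an end-of-word marker is hit whenever a stored word is a prefix of "tormilin".
Prefixes of the query that are stored words: "tormilin"
Count: 1

1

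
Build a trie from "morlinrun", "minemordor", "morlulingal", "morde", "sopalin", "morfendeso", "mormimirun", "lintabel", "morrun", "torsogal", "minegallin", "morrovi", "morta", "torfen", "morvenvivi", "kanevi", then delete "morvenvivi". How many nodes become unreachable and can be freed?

7

A node on "morvenvivi"'s path can go only if nothing else ends at it or branches off below it.
The suffix "venvivi" (7 nodes) is used only by "morvenvivi"; the node for "mor" still has the child "l", so pruning stops there.
Nodes removed: 7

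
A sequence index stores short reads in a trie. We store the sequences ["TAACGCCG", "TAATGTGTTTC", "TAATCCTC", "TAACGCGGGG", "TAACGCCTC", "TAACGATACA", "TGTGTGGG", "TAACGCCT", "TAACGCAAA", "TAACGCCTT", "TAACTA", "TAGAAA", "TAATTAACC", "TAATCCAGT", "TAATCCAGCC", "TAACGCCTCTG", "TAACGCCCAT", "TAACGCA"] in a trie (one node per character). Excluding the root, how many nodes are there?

Count nodes per top-level branch (shared prefixes stored once):
  'T'-branch (TAACGATACA, TAACGCA, TAACGCAAA, TAACGCCCAT, TAACGCCG, TAACGCCT, TAACGCCTC, TAACGCCTCTG, TAACGCCTT, TAACGCGGGG, TAACTA, TAATCCAGCC, TAATCCAGT, TAATCCTC, TAATGTGTTTC, TAATTAACC, TAGAAA, TGTGTGGG): 63 nodes
Sum: 63

63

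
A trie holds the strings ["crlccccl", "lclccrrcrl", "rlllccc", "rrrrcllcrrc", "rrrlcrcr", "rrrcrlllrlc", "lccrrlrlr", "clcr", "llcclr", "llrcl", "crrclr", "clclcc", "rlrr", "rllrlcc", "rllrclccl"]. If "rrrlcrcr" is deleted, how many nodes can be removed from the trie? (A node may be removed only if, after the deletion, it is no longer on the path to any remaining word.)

5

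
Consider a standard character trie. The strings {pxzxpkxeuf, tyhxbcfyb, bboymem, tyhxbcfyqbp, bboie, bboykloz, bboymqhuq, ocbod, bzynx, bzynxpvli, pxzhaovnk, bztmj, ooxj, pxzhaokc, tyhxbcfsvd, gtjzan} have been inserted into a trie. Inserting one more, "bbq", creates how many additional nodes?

The longest prefix of "bbq" already in the trie is "bb" (length 2).
New nodes needed: |"bbq"| − 2 = 3 − 2 = 1.

1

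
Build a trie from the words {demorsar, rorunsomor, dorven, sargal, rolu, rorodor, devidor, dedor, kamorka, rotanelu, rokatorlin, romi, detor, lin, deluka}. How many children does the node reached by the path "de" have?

Follow the path "de" to its node, then look at its outgoing edges.
Characters that immediately follow "de" among the stored strings: {d, l, m, t, v}.
That node has 5 child edges.

5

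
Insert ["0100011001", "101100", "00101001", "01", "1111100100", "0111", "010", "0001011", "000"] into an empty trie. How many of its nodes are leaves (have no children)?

A leaf is a node with no children — equivalently, the end of a word that is not a proper prefix of any other stored word.
Those words: "0001011", "00101001", "0100011001", "0111", "101100", "1111100100"
Leaf count: 6

6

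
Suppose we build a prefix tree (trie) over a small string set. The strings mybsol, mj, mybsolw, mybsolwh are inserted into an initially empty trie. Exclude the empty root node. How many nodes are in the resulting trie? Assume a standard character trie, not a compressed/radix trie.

Count nodes per top-level branch (shared prefixes stored once):
  'm'-branch (mj, mybsol, mybsolw, mybsolwh): 9 nodes
Sum: 9

9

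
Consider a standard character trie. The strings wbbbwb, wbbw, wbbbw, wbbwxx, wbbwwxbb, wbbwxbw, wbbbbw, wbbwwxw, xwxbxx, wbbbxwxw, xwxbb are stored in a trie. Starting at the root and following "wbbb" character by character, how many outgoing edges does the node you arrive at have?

3

The children of the "wbbb" node are the distinct next characters among strings starting with "wbbb".
Characters that immediately follow "wbbb" among the stored strings: {b, w, x}.
That node has 3 child edges.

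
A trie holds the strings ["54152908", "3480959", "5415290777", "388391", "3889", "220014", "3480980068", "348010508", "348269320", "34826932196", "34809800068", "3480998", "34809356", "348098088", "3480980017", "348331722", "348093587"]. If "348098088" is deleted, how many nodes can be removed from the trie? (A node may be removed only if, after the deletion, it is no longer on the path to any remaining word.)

2

After clearing the end-marker at "348098088", prune upward until reaching a node still needed by another word.
The suffix "88" (2 nodes) is used only by "348098088"; the node for "3480980" still has the child "0", so pruning stops there.
Nodes removed: 2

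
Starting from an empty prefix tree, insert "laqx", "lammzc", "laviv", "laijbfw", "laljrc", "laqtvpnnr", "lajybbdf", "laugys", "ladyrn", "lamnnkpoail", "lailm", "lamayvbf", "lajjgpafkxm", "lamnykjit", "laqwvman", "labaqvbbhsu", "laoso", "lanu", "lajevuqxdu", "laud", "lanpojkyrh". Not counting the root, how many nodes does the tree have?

102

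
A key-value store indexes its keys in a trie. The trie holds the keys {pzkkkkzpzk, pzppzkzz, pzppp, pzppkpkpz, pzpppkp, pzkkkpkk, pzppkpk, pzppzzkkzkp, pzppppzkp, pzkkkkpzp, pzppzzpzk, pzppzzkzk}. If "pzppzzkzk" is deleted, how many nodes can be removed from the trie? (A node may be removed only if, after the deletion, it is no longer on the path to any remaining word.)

After clearing the end-marker at "pzppzzkzk", prune upward until reaching a node still needed by another word.
The suffix "zk" (2 nodes) is used only by "pzppzzkzk"; the node for "pzppzzk" still has the child "k", so pruning stops there.
Nodes removed: 2

2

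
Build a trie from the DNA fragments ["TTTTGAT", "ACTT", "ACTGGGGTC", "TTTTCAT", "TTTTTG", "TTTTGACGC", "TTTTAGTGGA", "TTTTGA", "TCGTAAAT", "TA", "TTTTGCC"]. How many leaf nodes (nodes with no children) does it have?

A leaf is a node with no children — equivalently, the end of a word that is not a proper prefix of any other stored word.
Those words: "ACTGGGGTC", "ACTT", "TA", "TCGTAAAT", "TTTTAGTGGA", "TTTTCAT", "TTTTGACGC", "TTTTGAT", "TTTTGCC", "TTTTTG"
Leaf count: 10

10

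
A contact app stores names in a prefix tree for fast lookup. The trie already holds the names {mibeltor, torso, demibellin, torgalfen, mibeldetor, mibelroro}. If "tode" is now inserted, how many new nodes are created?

The longest prefix of "tode" already in the trie is "to" (length 2).
So 4 − 2 = 2 new nodes.

2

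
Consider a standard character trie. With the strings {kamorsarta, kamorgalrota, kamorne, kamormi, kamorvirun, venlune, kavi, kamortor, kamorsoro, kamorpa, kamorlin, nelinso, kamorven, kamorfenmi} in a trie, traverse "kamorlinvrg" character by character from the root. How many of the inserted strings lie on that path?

1

Traverse "kamorlinvrg" character by character; count nodes along the way that are marked as word ends.
Prefixes of the query that are stored words: "kamorlin"
Count: 1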